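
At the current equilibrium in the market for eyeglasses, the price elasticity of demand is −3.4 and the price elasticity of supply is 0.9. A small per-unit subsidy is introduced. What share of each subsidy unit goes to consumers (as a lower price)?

Consumer share = 9/43

For a small subsidy around the equilibrium, the benefit split depends on the relative slopes, which at a point are proportional to the elasticities.
Buyer share = εs/(εs + |εd|) = 0.9/(0.9 + 3.4) = 9/43; seller share = |εd|/(εs + |εd|) = 34/43.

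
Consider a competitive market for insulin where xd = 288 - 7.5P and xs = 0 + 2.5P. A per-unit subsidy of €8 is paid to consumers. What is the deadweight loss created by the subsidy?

Pre-subsidy: 288 - 7.5P = 0 + 2.5P gives P* = 28.8, x* = 72.
With the rebate, buyers effectively pay Pb = Ps − 8, where Ps is the price sellers receive.
Demand in terms of Ps becomes xd = 288 − 7.5(Ps − 8) = 348 - 7.5Ps. Setting this equal to supply: 348 - 7.5Ps = 0 + 2.5Ps, so Ps = 34.8.
Buyers pay Pb = 34.8 − 8 = 26.8; x' = 0 + 2.5·34.8 = 87.
The subsidy expands output by 87 − 72 = 15 past the efficient level; on those units the gap between marginal cost and willingness to pay runs from 0 up to 8.
DWL = ½ × 8 × 15 = 60.

Deadweight loss = €60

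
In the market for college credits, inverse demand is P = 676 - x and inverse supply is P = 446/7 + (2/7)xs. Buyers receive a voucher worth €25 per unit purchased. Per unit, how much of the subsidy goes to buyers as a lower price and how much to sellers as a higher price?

Buyers gain 175/9 per unit; sellers gain 50/9 per unit

Pre-subsidy: 676 - x = 446/7 + (2/7)x gives x* = 4286/9 and P* = 1798/9.
With the rebate, buyers effectively pay Pb = Ps − 25, where Ps is the price sellers receive.
On the curves, Pb = 676 - x and Ps = 446/7 + (2/7)x; the wedge Ps − Pb = 25 gives 446/7 + (2/7)x − (676 - x) = 25, so x' = 1487/3.
Then Pb = 676 − 1·(1487/3) = 541/3 and Ps = 446/7 + (2/7)·(1487/3) = 616/3.
Buyers' price falls by P* − Pb = 1798/9 − 541/3 = 175/9; sellers' price rises by Ps − P* = 616/3 − 1798/9 = 50/9.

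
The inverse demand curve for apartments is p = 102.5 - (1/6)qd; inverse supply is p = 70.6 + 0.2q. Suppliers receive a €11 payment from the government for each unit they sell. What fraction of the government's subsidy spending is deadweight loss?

DWL / government spending = 5/39

Pre-subsidy: 102.5 - (1/6)q = 70.6 + 0.2q gives q* = 87 and p* = 88.
With the subsidy, sellers receive ps = pb + 11 for each unit, where pb is the price buyers pay.
On the curves, pb = 102.5 - (1/6)q and ps = 70.6 + 0.2q; the wedge ps − pb = 11 gives 70.6 + 0.2q − (102.5 - (1/6)q) = 11, so q' = 117.
Then pb = 102.5 − (1/6)·117 = 83 and ps = 70.6 + 0.2·117 = 94.
ΔCS = ½(87 + 117)(88 − 83) = 510; ΔPS = ½(87 + 117)(94 − 88) = 612.
Government spending = 11 × 117 = 1287.
DWL = ½ × 11 × (117 − 87) = 165; fraction = 165 / 1287 = 5/39.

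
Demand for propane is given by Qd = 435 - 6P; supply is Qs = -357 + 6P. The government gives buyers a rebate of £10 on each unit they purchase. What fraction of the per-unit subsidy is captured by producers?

Pre-subsidy: 435 - 6P = -357 + 6P gives P* = 66, Q* = 39.
With the rebate, buyers effectively pay Pb = Ps − 10, where Ps is the price sellers receive.
Demand in terms of Ps becomes Qd = 435 − 6(Ps − 10) = 495 - 6Ps. Setting this equal to supply: 495 - 6Ps = -357 + 6Ps, so Ps = 71.
Buyers pay Pb = 71 − 10 = 61; Q' = -357 + 6·71 = 69.
Buyers' price falls by P* − Pb = 66 − 61 = 5; sellers' price rises by Ps − P* = 71 − 66 = 5.
So producers capture 5/10 = 0.5 of each unit of subsidy.

Producer share = 0.5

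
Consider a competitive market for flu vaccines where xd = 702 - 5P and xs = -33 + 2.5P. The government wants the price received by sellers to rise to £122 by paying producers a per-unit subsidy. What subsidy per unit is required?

Required subsidy s = £36 per unit

At a seller price of 122, quantity supplied is -33 + 2.5·122 = 272.
Buyers absorb 272 only when they pay Pb with 702 − 5·Pb = 272, i.e. Pb = 86.
s = Ps − Pb = 122 − 86 = 36.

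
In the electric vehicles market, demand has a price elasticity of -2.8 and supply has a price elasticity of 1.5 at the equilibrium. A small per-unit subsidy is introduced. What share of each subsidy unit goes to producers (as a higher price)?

Producer share = 28/43

For a small subsidy around the equilibrium, the benefit split depends on the relative slopes, which at a point are proportional to the elasticities.
Buyer share = εs/(εs + |εd|) = 1.5/(1.5 + 2.8) = 15/43; seller share = |εd|/(εs + |εd|) = 28/43.
So producers capture 28/43 of the subsidy.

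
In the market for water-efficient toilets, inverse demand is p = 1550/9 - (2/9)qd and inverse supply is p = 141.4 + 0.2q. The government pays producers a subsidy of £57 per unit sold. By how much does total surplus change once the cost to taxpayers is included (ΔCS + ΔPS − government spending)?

Pre-subsidy: 1550/9 - (2/9)q = 141.4 + 0.2q gives q* = 73 and p* = 156.
With the subsidy, sellers receive ps = pb + 57 for each unit, where pb is the price buyers pay.
On the curves, pb = 1550/9 - (2/9)q and ps = 141.4 + 0.2q; the wedge ps − pb = 57 gives 141.4 + 0.2q − (1550/9 - (2/9)q) = 57, so q' = 208.
Then pb = 1550/9 − (2/9)·208 = 126 and ps = 141.4 + 0.2·208 = 183.
ΔCS = ½(73 + 208)(156 − 126) = 4215; ΔPS = ½(73 + 208)(183 − 156) = 3793.5.
Government spending = 57 × 208 = 11856.
Net change = 4215 + 3793.5 − 11856 = -3847.5. The loss equals the DWL triangle ½·57·135.

Net change in total surplus = -£3847.5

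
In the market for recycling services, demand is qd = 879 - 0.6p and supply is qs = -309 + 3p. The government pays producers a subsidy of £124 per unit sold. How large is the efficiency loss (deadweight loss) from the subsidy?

Pre-subsidy: 879 - 0.6p = -309 + 3p gives p* = 330, q* = 681.
With the subsidy, sellers receive ps = pb + 124 for each unit, where pb is the price buyers pay.
Supply in terms of pb becomes qs = -309 + 3(pb + 124) = 63 + 3pb. Setting this equal to demand: 879 - 0.6pb = 63 + 3pb, so pb = 680/3.
Sellers receive ps = 680/3 + 124 = 1052/3; q' = 879 − 0.6·(680/3) = 743.
The subsidy expands output by 743 − 681 = 62 past the efficient level; on those units the gap between marginal cost and willingness to pay runs from 0 up to 124.
DWL = ½ × 124 × 62 = 3844.

Deadweight loss = £3844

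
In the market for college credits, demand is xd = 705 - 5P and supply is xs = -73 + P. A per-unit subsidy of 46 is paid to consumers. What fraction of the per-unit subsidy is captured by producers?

Producer share = 5/6

Pre-subsidy: 705 - 5P = -73 + P gives P* = 389/3, x* = 170/3.
With the rebate, buyers effectively pay Pb = Ps − 46, where Ps is the price sellers receive.
Demand in terms of Ps becomes xd = 705 − 5(Ps − 46) = 935 - 5Ps. Setting this equal to supply: 935 - 5Ps = -73 + Ps, so Ps = 168.
Buyers pay Pb = 168 − 46 = 122; x' = -73 + 1·168 = 95.
Buyers' price falls by P* − Pb = 389/3 − 122 = 23/3; sellers' price rises by Ps − P* = 168 − 389/3 = 115/3.
So producers capture (115/3)/46 = 5/6 of each unit of subsidy.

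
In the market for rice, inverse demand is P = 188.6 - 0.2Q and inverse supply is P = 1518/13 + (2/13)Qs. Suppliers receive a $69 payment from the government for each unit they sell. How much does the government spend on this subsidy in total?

Pre-subsidy: 188.6 - 0.2Q = 1518/13 + (2/13)Q gives Q* = 203 and P* = 148.
With the subsidy, sellers receive Ps = Pb + 69 for each unit, where Pb is the price buyers pay.
On the curves, Pb = 188.6 - 0.2Q and Ps = 1518/13 + (2/13)Q; the wedge Ps − Pb = 69 gives 1518/13 + (2/13)Q − (188.6 - 0.2Q) = 69, so Q' = 398.
Then Pb = 188.6 − 0.2·398 = 109 and Ps = 1518/13 + (2/13)·398 = 178.
Government outlay = subsidy × quantity = 69 × 398 = 27462.

Government cost = $27462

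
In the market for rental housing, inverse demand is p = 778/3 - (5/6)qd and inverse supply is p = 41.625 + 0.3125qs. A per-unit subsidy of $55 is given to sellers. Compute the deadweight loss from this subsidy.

Pre-subsidy: 778/3 - (5/6)q = 41.625 + 0.3125q gives q* = 190 and p* = 101.
With the subsidy, sellers receive ps = pb + 55 for each unit, where pb is the price buyers pay.
On the curves, pb = 778/3 - (5/6)q and ps = 41.625 + 0.3125q; the wedge ps − pb = 55 gives 41.625 + 0.3125q − (778/3 - (5/6)q) = 55, so q' = 238.
Then pb = 778/3 − (5/6)·238 = 61 and ps = 41.625 + 0.3125·238 = 116.
The subsidy expands output by 238 − 190 = 48 past the efficient level; on those units the gap between marginal cost and willingness to pay runs from 0 up to 55.
DWL = ½ × 55 × 48 = 1320.

Deadweight loss = $1320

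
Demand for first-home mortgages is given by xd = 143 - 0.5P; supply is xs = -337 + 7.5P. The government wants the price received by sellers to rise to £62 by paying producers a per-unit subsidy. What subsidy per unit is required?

Required subsidy s = £32 per unit

At a seller price of 62, quantity supplied is -337 + 7.5·62 = 128.
Buyers absorb 128 only when they pay Pb with 143 − 0.5·Pb = 128, i.e. Pb = 30.
s = Ps − Pb = 62 − 30 = 32.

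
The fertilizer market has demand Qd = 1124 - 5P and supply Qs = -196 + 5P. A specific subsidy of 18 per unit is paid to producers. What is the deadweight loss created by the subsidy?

Deadweight loss = 405

Pre-subsidy: 1124 - 5P = -196 + 5P gives P* = 132, Q* = 464.
With the subsidy, sellers receive Ps = Pb + 18 for each unit, where Pb is the price buyers pay.
Supply in terms of Pb becomes Qs = -196 + 5(Pb + 18) = -106 + 5Pb. Setting this equal to demand: 1124 - 5Pb = -106 + 5Pb, so Pb = 123.
Sellers receive Ps = 123 + 18 = 141; Q' = 1124 − 5·123 = 509.
The subsidy expands output by 509 − 464 = 45 past the efficient level; on those units the gap between marginal cost and willingness to pay runs from 0 up to 18.
DWL = ½ × 18 × 45 = 405.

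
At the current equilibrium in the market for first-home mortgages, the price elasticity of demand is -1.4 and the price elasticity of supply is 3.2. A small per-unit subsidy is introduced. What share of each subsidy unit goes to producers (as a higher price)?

For a small subsidy around the equilibrium, the benefit split depends on the relative slopes, which at a point are proportional to the elasticities.
Buyer share = εs/(εs + |εd|) = 3.2/(3.2 + 1.4) = 16/23; seller share = |εd|/(εs + |εd|) = 7/23.
So producers capture 7/23 of the subsidy.

Producer share = 7/23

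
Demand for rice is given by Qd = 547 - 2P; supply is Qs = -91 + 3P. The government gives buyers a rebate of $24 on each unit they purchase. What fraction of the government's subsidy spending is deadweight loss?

Pre-subsidy: 547 - 2P = -91 + 3P gives P* = 127.6, Q* = 291.8.
With the rebate, buyers effectively pay Pb = Ps − 24, where Ps is the price sellers receive.
Demand in terms of Ps becomes Qd = 547 − 2(Ps − 24) = 595 - 2Ps. Setting this equal to supply: 595 - 2Ps = -91 + 3Ps, so Ps = 137.2.
Buyers pay Pb = 137.2 − 24 = 113.2; Q' = -91 + 3·137.2 = 320.6.
ΔCS = ½(291.8 + 320.6)(127.6 − 113.2) = 4409.28; ΔPS = ½(291.8 + 320.6)(137.2 − 127.6) = 2939.52.
Government spending = 24 × 320.6 = 7694.4.
DWL = ½ × 24 × (320.6 − 291.8) = 345.6; fraction = 345.6 / 7694.4 = 72/1603.

DWL / government spending = 72/1603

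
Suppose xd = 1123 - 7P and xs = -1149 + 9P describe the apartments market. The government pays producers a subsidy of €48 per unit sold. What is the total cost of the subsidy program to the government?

Government cost = €15264

Pre-subsidy: 1123 - 7P = -1149 + 9P gives P* = 142, x* = 129.
With the subsidy, sellers receive Ps = Pb + 48 for each unit, where Pb is the price buyers pay.
Supply in terms of Pb becomes xs = -1149 + 9(Pb + 48) = -717 + 9Pb. Setting this equal to demand: 1123 - 7Pb = -717 + 9Pb, so Pb = 115.
Sellers receive Ps = 115 + 48 = 163; x' = 1123 − 7·115 = 318.
Government outlay = subsidy × quantity = 48 × 318 = 15264.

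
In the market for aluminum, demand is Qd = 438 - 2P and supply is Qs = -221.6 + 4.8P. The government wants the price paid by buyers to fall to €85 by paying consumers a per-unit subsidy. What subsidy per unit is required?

Required subsidy s = €17 per unit

At a buyer price of 85, quantity demanded is 438 − 2·85 = 268.
Sellers supply 268 only when they receive Ps with -221.6 + 4.8·Ps = 268, i.e. Ps = 102.
s = Ps − Pb = 102 − 85 = 17.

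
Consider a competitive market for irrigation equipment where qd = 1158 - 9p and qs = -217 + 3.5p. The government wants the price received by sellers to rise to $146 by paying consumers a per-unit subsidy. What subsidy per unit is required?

Required subsidy s = $50 per unit

At a seller price of 146, quantity supplied is -217 + 3.5·146 = 294.
Buyers absorb 294 only when they pay pb with 1158 − 9·pb = 294, i.e. pb = 96.
s = ps − pb = 146 − 96 = 50.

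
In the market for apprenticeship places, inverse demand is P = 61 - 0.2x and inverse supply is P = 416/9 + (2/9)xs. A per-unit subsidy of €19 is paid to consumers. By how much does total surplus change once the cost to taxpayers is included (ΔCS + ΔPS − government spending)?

Pre-subsidy: 61 - 0.2x = 416/9 + (2/9)x gives x* = 35 and P* = 54.
With the rebate, buyers effectively pay Pb = Ps − 19, where Ps is the price sellers receive.
On the curves, Pb = 61 - 0.2x and Ps = 416/9 + (2/9)x; the wedge Ps − Pb = 19 gives 416/9 + (2/9)x − (61 - 0.2x) = 19, so x' = 80.
Then Pb = 61 − 0.2·80 = 45 and Ps = 416/9 + (2/9)·80 = 64.
ΔCS = ½(35 + 80)(54 − 45) = 517.5; ΔPS = ½(35 + 80)(64 − 54) = 575.
Government spending = 19 × 80 = 1520.
Net change = 517.5 + 575 − 1520 = -427.5. The loss equals the DWL triangle ½·19·45.

Net change in total surplus = -€427.5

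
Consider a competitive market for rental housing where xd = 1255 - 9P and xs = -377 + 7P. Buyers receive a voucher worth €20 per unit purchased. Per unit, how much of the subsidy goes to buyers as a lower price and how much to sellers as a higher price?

Buyers gain €8.75 per unit; sellers gain €11.25 per unit

Pre-subsidy: 1255 - 9P = -377 + 7P gives P* = 102, x* = 337.
With the rebate, buyers effectively pay Pb = Ps − 20, where Ps is the price sellers receive.
Demand in terms of Ps becomes xd = 1255 − 9(Ps − 20) = 1435 - 9Ps. Setting this equal to supply: 1435 - 9Ps = -377 + 7Ps, so Ps = 113.25.
Buyers pay Pb = 113.25 − 20 = 93.25; x' = -377 + 7·113.25 = 415.75.
Buyers' price falls by P* − Pb = 102 − 93.25 = 8.75; sellers' price rises by Ps − P* = 113.25 − 102 = 11.25.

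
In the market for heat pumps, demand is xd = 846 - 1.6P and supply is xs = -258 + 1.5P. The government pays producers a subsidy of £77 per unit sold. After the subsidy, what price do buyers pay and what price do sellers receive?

Buyers pay 9885/31; sellers receive 12272/31

Pre-subsidy: 846 - 1.6P = -258 + 1.5P gives P* = 11040/31, x* = 8562/31.
With the subsidy, sellers receive Ps = Pb + 77 for each unit, where Pb is the price buyers pay.
Supply in terms of Pb becomes xs = -258 + 1.5(Pb + 77) = -142.5 + 1.5Pb. Setting this equal to demand: 846 - 1.6Pb = -142.5 + 1.5Pb, so Pb = 9885/31.
Sellers receive Ps = 9885/31 + 77 = 12272/31; x' = 846 − 1.6·(9885/31) = 10410/31.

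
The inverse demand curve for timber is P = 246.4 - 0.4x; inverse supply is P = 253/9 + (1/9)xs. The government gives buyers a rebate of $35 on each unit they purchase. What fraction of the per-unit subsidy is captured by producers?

Pre-subsidy: 246.4 - 0.4x = 253/9 + (1/9)x gives x* = 9823/23 and P* = 1738/23.
With the rebate, buyers effectively pay Pb = Ps − 35, where Ps is the price sellers receive.
On the curves, Pb = 246.4 - 0.4x and Ps = 253/9 + (1/9)x; the wedge Ps − Pb = 35 gives 253/9 + (1/9)x − (246.4 - 0.4x) = 35, so x' = 11398/23.
Then Pb = 246.4 − 0.4·(11398/23) = 1108/23 and Ps = 253/9 + (1/9)·(11398/23) = 1913/23.
Buyers' price falls by P* − Pb = 1738/23 − 1108/23 = 630/23; sellers' price rises by Ps − P* = 1913/23 − 1738/23 = 175/23.
So producers capture (175/23)/35 = 5/23 of each unit of subsidy.

Producer share = 5/23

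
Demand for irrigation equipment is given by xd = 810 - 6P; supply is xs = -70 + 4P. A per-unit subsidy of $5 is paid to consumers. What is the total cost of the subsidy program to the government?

Government cost = $1470

Pre-subsidy: 810 - 6P = -70 + 4P gives P* = 88, x* = 282.
With the rebate, buyers effectively pay Pb = Ps − 5, where Ps is the price sellers receive.
Demand in terms of Ps becomes xd = 810 − 6(Ps − 5) = 840 - 6Ps. Setting this equal to supply: 840 - 6Ps = -70 + 4Ps, so Ps = 91.
Buyers pay Pb = 91 − 5 = 86; x' = -70 + 4·91 = 294.
Government outlay = subsidy × quantity = 5 × 294 = 1470.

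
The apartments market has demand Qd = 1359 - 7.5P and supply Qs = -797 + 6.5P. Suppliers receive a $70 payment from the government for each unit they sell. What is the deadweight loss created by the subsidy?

Deadweight loss = $8531.25

Pre-subsidy: 1359 - 7.5P = -797 + 6.5P gives P* = 154, Q* = 204.
With the subsidy, sellers receive Ps = Pb + 70 for each unit, where Pb is the price buyers pay.
Supply in terms of Pb becomes Qs = -797 + 6.5(Pb + 70) = -342 + 6.5Pb. Setting this equal to demand: 1359 - 7.5Pb = -342 + 6.5Pb, so Pb = 121.5.
Sellers receive Ps = 121.5 + 70 = 191.5; Q' = 1359 − 7.5·121.5 = 447.75.
The subsidy expands output by 447.75 − 204 = 243.75 past the efficient level; on those units the gap between marginal cost and willingness to pay runs from 0 up to 70.
DWL = ½ × 70 × 243.75 = 8531.25.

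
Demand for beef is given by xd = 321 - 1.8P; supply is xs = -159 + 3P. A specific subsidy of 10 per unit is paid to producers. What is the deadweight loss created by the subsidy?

Pre-subsidy: 321 - 1.8P = -159 + 3P gives P* = 100, x* = 141.
With the subsidy, sellers receive Ps = Pb + 10 for each unit, where Pb is the price buyers pay.
Supply in terms of Pb becomes xs = -159 + 3(Pb + 10) = -129 + 3Pb. Setting this equal to demand: 321 - 1.8Pb = -129 + 3Pb, so Pb = 93.75.
Sellers receive Ps = 93.75 + 10 = 103.75; x' = 321 − 1.8·93.75 = 152.25.
The subsidy expands output by 152.25 − 141 = 11.25 past the efficient level; on those units the gap between marginal cost and willingness to pay runs from 0 up to 10.
DWL = ½ × 10 × 11.25 = 56.25.

Deadweight loss = 56.25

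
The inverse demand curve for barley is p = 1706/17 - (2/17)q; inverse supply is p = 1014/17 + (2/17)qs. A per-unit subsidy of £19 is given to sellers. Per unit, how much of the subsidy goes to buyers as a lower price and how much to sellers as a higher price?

Pre-subsidy: 1706/17 - (2/17)q = 1014/17 + (2/17)q gives q* = 173 and p* = 80.
With the subsidy, sellers receive ps = pb + 19 for each unit, where pb is the price buyers pay.
On the curves, pb = 1706/17 - (2/17)q and ps = 1014/17 + (2/17)q; the wedge ps − pb = 19 gives 1014/17 + (2/17)q − (1706/17 - (2/17)q) = 19, so q' = 253.75.
Then pb = 1706/17 − (2/17)·253.75 = 70.5 and ps = 1014/17 + (2/17)·253.75 = 89.5.
Buyers' price falls by p* − pb = 80 − 70.5 = 9.5; sellers' price rises by ps − p* = 89.5 − 80 = 9.5.

Buyers gain £9.5 per unit; sellers gain £9.5 per unit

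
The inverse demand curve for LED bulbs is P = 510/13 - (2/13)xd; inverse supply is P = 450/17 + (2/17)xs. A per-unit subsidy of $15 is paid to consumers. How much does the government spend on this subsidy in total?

Government cost = $1533.75

Pre-subsidy: 510/13 - (2/13)x = 450/17 + (2/17)x gives x* = 47 and P* = 32.
With the rebate, buyers effectively pay Pb = Ps − 15, where Ps is the price sellers receive.
On the curves, Pb = 510/13 - (2/13)x and Ps = 450/17 + (2/17)x; the wedge Ps − Pb = 15 gives 450/17 + (2/17)x − (510/13 - (2/13)x) = 15, so x' = 102.25.
Then Pb = 510/13 − (2/13)·102.25 = 23.5 and Ps = 450/17 + (2/17)·102.25 = 38.5.
Government outlay = subsidy × quantity = 15 × 102.25 = 1533.75.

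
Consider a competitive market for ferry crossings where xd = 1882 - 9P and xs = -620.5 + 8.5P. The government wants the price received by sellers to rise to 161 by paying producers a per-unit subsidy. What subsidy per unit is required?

Required subsidy s = 35 per unit

At a seller price of 161, quantity supplied is -620.5 + 8.5·161 = 748.
Buyers absorb 748 only when they pay Pb with 1882 − 9·Pb = 748, i.e. Pb = 126.
s = Ps − Pb = 161 − 126 = 35.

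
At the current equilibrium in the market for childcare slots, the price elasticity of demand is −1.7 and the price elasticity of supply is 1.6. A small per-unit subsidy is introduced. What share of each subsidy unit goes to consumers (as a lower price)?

For a small subsidy around the equilibrium, the benefit split depends on the relative slopes, which at a point are proportional to the elasticities.
Buyer share = εs/(εs + |εd|) = 1.6/(1.6 + 1.7) = 16/33; seller share = |εd|/(εs + |εd|) = 17/33.

Consumer share = 16/33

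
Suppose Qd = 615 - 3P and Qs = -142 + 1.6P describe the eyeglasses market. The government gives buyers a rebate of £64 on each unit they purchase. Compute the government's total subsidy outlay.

Government cost = 276864/23

Pre-subsidy: 615 - 3P = -142 + 1.6P gives P* = 3785/23, Q* = 2790/23.
With the rebate, buyers effectively pay Pb = Ps − 64, where Ps is the price sellers receive.
Demand in terms of Ps becomes Qd = 615 − 3(Ps − 64) = 807 - 3Ps. Setting this equal to supply: 807 - 3Ps = -142 + 1.6Ps, so Ps = 4745/23.
Buyers pay Pb = 4745/23 − 64 = 3273/23; Q' = -142 + 1.6·(4745/23) = 4326/23.
Government outlay = subsidy × quantity = 64 × 4326/23 = 276864/23.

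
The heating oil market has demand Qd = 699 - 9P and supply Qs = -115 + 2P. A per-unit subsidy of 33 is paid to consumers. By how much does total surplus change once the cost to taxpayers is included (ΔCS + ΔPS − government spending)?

Pre-subsidy: 699 - 9P = -115 + 2P gives P* = 74, Q* = 33.
With the rebate, buyers effectively pay Pb = Ps − 33, where Ps is the price sellers receive.
Demand in terms of Ps becomes Qd = 699 − 9(Ps − 33) = 996 - 9Ps. Setting this equal to supply: 996 - 9Ps = -115 + 2Ps, so Ps = 101.
Buyers pay Pb = 101 − 33 = 68; Q' = -115 + 2·101 = 87.
ΔCS = ½(33 + 87)(74 − 68) = 360; ΔPS = ½(33 + 87)(101 − 74) = 1620.
Government spending = 33 × 87 = 2871.
Net change = 360 + 1620 − 2871 = -891. The loss equals the DWL triangle ½·33·54.

Net change in total surplus = -891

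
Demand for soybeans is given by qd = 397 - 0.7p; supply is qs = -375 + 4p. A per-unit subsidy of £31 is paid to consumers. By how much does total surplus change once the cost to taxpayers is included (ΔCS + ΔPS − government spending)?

Net change in total surplus = -13454/47

Pre-subsidy: 397 - 0.7p = -375 + 4p gives p* = 7720/47, q* = 13255/47.
With the rebate, buyers effectively pay pb = ps − 31, where ps is the price sellers receive.
Demand in terms of ps becomes qd = 397 − 0.7(ps − 31) = 418.7 - 0.7ps. Setting this equal to supply: 418.7 - 0.7ps = -375 + 4ps, so ps = 7937/47.
Buyers pay pb = 7937/47 − 31 = 6480/47; q' = -375 + 4·(7937/47) = 14123/47.
ΔCS = ½(13255/47 + 14123/47)(7720/47 − 6480/47) = 16974360/2209; ΔPS = ½(13255/47 + 14123/47)(7937/47 − 7720/47) = 2970513/2209.
Government spending = 31 × 14123/47 = 437813/47.
Net change = 16974360/2209 + 2970513/2209 − 437813/47 = -13454/47. The loss equals the DWL triangle ½·31·868/47.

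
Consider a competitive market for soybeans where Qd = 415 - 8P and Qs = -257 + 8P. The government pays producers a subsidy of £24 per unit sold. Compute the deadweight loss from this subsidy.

Pre-subsidy: 415 - 8P = -257 + 8P gives P* = 42, Q* = 79.
With the subsidy, sellers receive Ps = Pb + 24 for each unit, where Pb is the price buyers pay.
Supply in terms of Pb becomes Qs = -257 + 8(Pb + 24) = -65 + 8Pb. Setting this equal to demand: 415 - 8Pb = -65 + 8Pb, so Pb = 30.
Sellers receive Ps = 30 + 24 = 54; Q' = 415 − 8·30 = 175.
The subsidy expands output by 175 − 79 = 96 past the efficient level; on those units the gap between marginal cost and willingness to pay runs from 0 up to 24.
DWL = ½ × 24 × 96 = 1152.

Deadweight loss = £1152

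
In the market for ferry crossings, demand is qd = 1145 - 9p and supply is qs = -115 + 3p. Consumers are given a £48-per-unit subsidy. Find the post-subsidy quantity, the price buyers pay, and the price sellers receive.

q' = 308; buyers pay £93; sellers receive £141

Pre-subsidy: 1145 - 9p = -115 + 3p gives p* = 105, q* = 200.
With the rebate, buyers effectively pay pb = ps − 48, where ps is the price sellers receive.
Demand in terms of ps becomes qd = 1145 − 9(ps − 48) = 1577 - 9ps. Setting this equal to supply: 1577 - 9ps = -115 + 3ps, so ps = 141.
Buyers pay pb = 141 − 48 = 93; q' = -115 + 3·141 = 308.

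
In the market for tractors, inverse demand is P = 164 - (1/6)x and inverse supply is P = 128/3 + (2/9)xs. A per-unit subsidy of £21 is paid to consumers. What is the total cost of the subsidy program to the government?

Pre-subsidy: 164 - (1/6)x = 128/3 + (2/9)x gives x* = 312 and P* = 112.
With the rebate, buyers effectively pay Pb = Ps − 21, where Ps is the price sellers receive.
On the curves, Pb = 164 - (1/6)x and Ps = 128/3 + (2/9)x; the wedge Ps − Pb = 21 gives 128/3 + (2/9)x − (164 - (1/6)x) = 21, so x' = 366.
Then Pb = 164 − (1/6)·366 = 103 and Ps = 128/3 + (2/9)·366 = 124.
Government outlay = subsidy × quantity = 21 × 366 = 7686.

Government cost = £7686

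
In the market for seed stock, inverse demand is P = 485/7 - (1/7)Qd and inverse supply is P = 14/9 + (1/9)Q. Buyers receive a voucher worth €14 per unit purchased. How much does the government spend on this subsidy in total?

Government cost = €4505.375

Pre-subsidy: 485/7 - (1/7)Q = 14/9 + (1/9)Q gives Q* = 266.6875 and P* = 31.1875.
With the rebate, buyers effectively pay Pb = Ps − 14, where Ps is the price sellers receive.
On the curves, Pb = 485/7 - (1/7)Q and Ps = 14/9 + (1/9)Q; the wedge Ps − Pb = 14 gives 14/9 + (1/9)Q − (485/7 - (1/7)Q) = 14, so Q' = 321.8125.
Then Pb = 485/7 − (1/7)·321.8125 = 23.3125 and Ps = 14/9 + (1/9)·321.8125 = 37.3125.
Government outlay = subsidy × quantity = 14 × 321.8125 = 4505.375.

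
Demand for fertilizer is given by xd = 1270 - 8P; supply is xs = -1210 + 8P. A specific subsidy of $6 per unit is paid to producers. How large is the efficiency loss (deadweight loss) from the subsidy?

Pre-subsidy: 1270 - 8P = -1210 + 8P gives P* = 155, x* = 30.
With the subsidy, sellers receive Ps = Pb + 6 for each unit, where Pb is the price buyers pay.
Supply in terms of Pb becomes xs = -1210 + 8(Pb + 6) = -1162 + 8Pb. Setting this equal to demand: 1270 - 8Pb = -1162 + 8Pb, so Pb = 152.
Sellers receive Ps = 152 + 6 = 158; x' = 1270 − 8·152 = 54.
The subsidy expands output by 54 − 30 = 24 past the efficient level; on those units the gap between marginal cost and willingness to pay runs from 0 up to 6.
DWL = ½ × 6 × 24 = 72.

Deadweight loss = $72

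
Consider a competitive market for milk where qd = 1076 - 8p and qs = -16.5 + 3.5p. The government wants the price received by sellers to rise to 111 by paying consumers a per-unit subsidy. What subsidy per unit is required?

Required subsidy s = 23 per unit

At a seller price of 111, quantity supplied is -16.5 + 3.5·111 = 372.
Buyers absorb 372 only when they pay pb with 1076 − 8·pb = 372, i.e. pb = 88.
s = ps − pb = 111 − 88 = 23.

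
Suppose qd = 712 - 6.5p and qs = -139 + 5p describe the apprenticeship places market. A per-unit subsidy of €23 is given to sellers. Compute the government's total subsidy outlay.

Pre-subsidy: 712 - 6.5p = -139 + 5p gives p* = 74, q* = 231.
With the subsidy, sellers receive ps = pb + 23 for each unit, where pb is the price buyers pay.
Supply in terms of pb becomes qs = -139 + 5(pb + 23) = -24 + 5pb. Setting this equal to demand: 712 - 6.5pb = -24 + 5pb, so pb = 64.
Sellers receive ps = 64 + 23 = 87; q' = 712 − 6.5·64 = 296.
Government outlay = subsidy × quantity = 23 × 296 = 6808.

Government cost = €6808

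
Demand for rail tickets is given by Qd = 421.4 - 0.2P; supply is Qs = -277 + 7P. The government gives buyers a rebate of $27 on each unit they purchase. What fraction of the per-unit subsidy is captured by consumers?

Consumer share = 35/36

Pre-subsidy: 421.4 - 0.2P = -277 + 7P gives P* = 97, Q* = 402.
With the rebate, buyers effectively pay Pb = Ps − 27, where Ps is the price sellers receive.
Demand in terms of Ps becomes Qd = 421.4 − 0.2(Ps − 27) = 426.8 - 0.2Ps. Setting this equal to supply: 426.8 - 0.2Ps = -277 + 7Ps, so Ps = 97.75.
Buyers pay Pb = 97.75 − 27 = 70.75; Q' = -277 + 7·97.75 = 407.25.
Buyers' price falls by P* − Pb = 97 − 70.75 = 26.25; sellers' price rises by Ps − P* = 97.75 − 97 = 0.75.
So consumers capture 26.25/27 = 35/36 of each unit of subsidy.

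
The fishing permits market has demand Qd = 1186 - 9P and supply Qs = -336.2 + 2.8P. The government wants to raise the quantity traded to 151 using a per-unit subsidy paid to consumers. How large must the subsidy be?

At Q = 151, invert demand for the buyer price: Pb = (1186 − 151)/9 = 115; invert supply for the seller price: Ps = (151 − (-336.2))/2.8 = 174.
The subsidy must fill the gap: s = Ps − Pb = 174 − 115 = 59.

Required subsidy s = 59 per unit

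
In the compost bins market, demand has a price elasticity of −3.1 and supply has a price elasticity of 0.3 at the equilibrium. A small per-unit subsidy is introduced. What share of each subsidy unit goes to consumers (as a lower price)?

For a small subsidy around the equilibrium, the benefit split depends on the relative slopes, which at a point are proportional to the elasticities.
Buyer share = εs/(εs + |εd|) = 0.3/(0.3 + 3.1) = 3/34; seller share = |εd|/(εs + |εd|) = 31/34.

Consumer share = 3/34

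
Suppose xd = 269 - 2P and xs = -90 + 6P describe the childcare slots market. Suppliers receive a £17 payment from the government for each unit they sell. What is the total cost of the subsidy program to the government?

Government cost = £3480.75

Pre-subsidy: 269 - 2P = -90 + 6P gives P* = 44.875, x* = 179.25.
With the subsidy, sellers receive Ps = Pb + 17 for each unit, where Pb is the price buyers pay.
Supply in terms of Pb becomes xs = -90 + 6(Pb + 17) = 12 + 6Pb. Setting this equal to demand: 269 - 2Pb = 12 + 6Pb, so Pb = 32.125.
Sellers receive Ps = 32.125 + 17 = 49.125; x' = 269 − 2·32.125 = 204.75.
Government outlay = subsidy × quantity = 17 × 204.75 = 3480.75.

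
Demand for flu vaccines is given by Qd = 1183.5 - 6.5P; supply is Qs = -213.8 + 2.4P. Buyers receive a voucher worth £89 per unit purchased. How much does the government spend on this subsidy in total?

Government cost = £28391

Pre-subsidy: 1183.5 - 6.5P = -213.8 + 2.4P gives P* = 157, Q* = 163.
With the rebate, buyers effectively pay Pb = Ps − 89, where Ps is the price sellers receive.
Demand in terms of Ps becomes Qd = 1183.5 − 6.5(Ps − 89) = 1762 - 6.5Ps. Setting this equal to supply: 1762 - 6.5Ps = -213.8 + 2.4Ps, so Ps = 222.
Buyers pay Pb = 222 − 89 = 133; Q' = -213.8 + 2.4·222 = 319.
Government outlay = subsidy × quantity = 89 × 319 = 28391.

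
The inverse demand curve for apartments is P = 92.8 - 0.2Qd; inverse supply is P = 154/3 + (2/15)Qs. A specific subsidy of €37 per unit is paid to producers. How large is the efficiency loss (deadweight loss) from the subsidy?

Pre-subsidy: 92.8 - 0.2Q = 154/3 + (2/15)Q gives Q* = 124.4 and P* = 67.92.
With the subsidy, sellers receive Ps = Pb + 37 for each unit, where Pb is the price buyers pay.
On the curves, Pb = 92.8 - 0.2Q and Ps = 154/3 + (2/15)Q; the wedge Ps − Pb = 37 gives 154/3 + (2/15)Q − (92.8 - 0.2Q) = 37, so Q' = 235.4.
Then Pb = 92.8 − 0.2·235.4 = 45.72 and Ps = 154/3 + (2/15)·235.4 = 82.72.
The subsidy expands output by 235.4 − 124.4 = 111 past the efficient level; on those units the gap between marginal cost and willingness to pay runs from 0 up to 37.
DWL = ½ × 37 × 111 = 2053.5.

Deadweight loss = €2053.5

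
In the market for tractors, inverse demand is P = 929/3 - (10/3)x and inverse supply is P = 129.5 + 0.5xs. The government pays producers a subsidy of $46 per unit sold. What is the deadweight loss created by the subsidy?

Pre-subsidy: 929/3 - (10/3)x = 129.5 + 0.5x gives x* = 47 and P* = 153.
With the subsidy, sellers receive Ps = Pb + 46 for each unit, where Pb is the price buyers pay.
On the curves, Pb = 929/3 - (10/3)x and Ps = 129.5 + 0.5x; the wedge Ps − Pb = 46 gives 129.5 + 0.5x − (929/3 - (10/3)x) = 46, so x' = 59.
Then Pb = 929/3 − (10/3)·59 = 113 and Ps = 129.5 + 0.5·59 = 159.
The subsidy expands output by 59 − 47 = 12 past the efficient level; on those units the gap between marginal cost and willingness to pay runs from 0 up to 46.
DWL = ½ × 46 × 12 = 276.

Deadweight loss = $276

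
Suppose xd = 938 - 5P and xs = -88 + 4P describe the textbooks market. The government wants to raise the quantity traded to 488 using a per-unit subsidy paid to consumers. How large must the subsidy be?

At x = 488, invert demand for the buyer price: Pb = (938 − 488)/5 = 90; invert supply for the seller price: Ps = (488 − (-88))/4 = 144.
The subsidy must fill the gap: s = Ps − Pb = 144 − 90 = 54.

Required subsidy s = 54 per unit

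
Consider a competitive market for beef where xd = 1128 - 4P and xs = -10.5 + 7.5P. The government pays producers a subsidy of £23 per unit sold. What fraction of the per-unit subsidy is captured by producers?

Pre-subsidy: 1128 - 4P = -10.5 + 7.5P gives P* = 99, x* = 732.
With the subsidy, sellers receive Ps = Pb + 23 for each unit, where Pb is the price buyers pay.
Supply in terms of Pb becomes xs = -10.5 + 7.5(Pb + 23) = 162 + 7.5Pb. Setting this equal to demand: 1128 - 4Pb = 162 + 7.5Pb, so Pb = 84.
Sellers receive Ps = 84 + 23 = 107; x' = 1128 − 4·84 = 792.
Buyers' price falls by P* − Pb = 99 − 84 = 15; sellers' price rises by Ps − P* = 107 − 99 = 8.
So producers capture 8/23 = 8/23 of each unit of subsidy.

Producer share = 8/23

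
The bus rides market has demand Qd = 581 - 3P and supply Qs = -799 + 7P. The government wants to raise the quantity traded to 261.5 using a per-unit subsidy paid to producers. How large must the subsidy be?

At Q = 261.5, invert demand for the buyer price: Pb = (581 − 261.5)/3 = 106.5; invert supply for the seller price: Ps = (261.5 − (-799))/7 = 151.5.
The subsidy must fill the gap: s = Ps − Pb = 151.5 − 106.5 = 45.

Required subsidy s = 45 per unit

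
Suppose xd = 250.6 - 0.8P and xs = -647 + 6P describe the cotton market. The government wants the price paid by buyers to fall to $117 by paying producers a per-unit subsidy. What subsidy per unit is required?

At a buyer price of 117, quantity demanded is 250.6 − 0.8·117 = 157.
Sellers supply 157 only when they receive Ps with -647 + 6·Ps = 157, i.e. Ps = 134.
s = Ps − Pb = 134 − 117 = 17.

Required subsidy s = $17 per unit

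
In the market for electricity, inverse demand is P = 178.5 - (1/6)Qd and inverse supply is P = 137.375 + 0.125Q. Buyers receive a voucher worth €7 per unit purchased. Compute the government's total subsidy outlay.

Pre-subsidy: 178.5 - (1/6)Q = 137.375 + 0.125Q gives Q* = 141 and P* = 155.
With the rebate, buyers effectively pay Pb = Ps − 7, where Ps is the price sellers receive.
On the curves, Pb = 178.5 - (1/6)Q and Ps = 137.375 + 0.125Q; the wedge Ps − Pb = 7 gives 137.375 + 0.125Q − (178.5 - (1/6)Q) = 7, so Q' = 165.
Then Pb = 178.5 − (1/6)·165 = 151 and Ps = 137.375 + 0.125·165 = 158.
Government outlay = subsidy × quantity = 7 × 165 = 1155.

Government cost = €1155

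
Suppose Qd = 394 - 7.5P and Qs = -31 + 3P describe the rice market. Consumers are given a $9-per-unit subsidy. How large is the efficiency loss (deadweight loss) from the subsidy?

Deadweight loss = 1215/14

Pre-subsidy: 394 - 7.5P = -31 + 3P gives P* = 850/21, Q* = 633/7.
With the rebate, buyers effectively pay Pb = Ps − 9, where Ps is the price sellers receive.
Demand in terms of Ps becomes Qd = 394 − 7.5(Ps − 9) = 461.5 - 7.5Ps. Setting this equal to supply: 461.5 - 7.5Ps = -31 + 3Ps, so Ps = 985/21.
Buyers pay Pb = 985/21 − 9 = 796/21; Q' = -31 + 3·(985/21) = 768/7.
The subsidy expands output by 768/7 − 633/7 = 135/7 past the efficient level; on those units the gap between marginal cost and willingness to pay runs from 0 up to 9.
DWL = ½ × 9 × 135/7 = 1215/14.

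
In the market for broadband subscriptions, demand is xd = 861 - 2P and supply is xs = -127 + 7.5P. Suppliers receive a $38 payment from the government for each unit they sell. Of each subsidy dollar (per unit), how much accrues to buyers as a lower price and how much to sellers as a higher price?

Pre-subsidy: 861 - 2P = -127 + 7.5P gives P* = 104, x* = 653.
With the subsidy, sellers receive Ps = Pb + 38 for each unit, where Pb is the price buyers pay.
Supply in terms of Pb becomes xs = -127 + 7.5(Pb + 38) = 158 + 7.5Pb. Setting this equal to demand: 861 - 2Pb = 158 + 7.5Pb, so Pb = 74.
Sellers receive Ps = 74 + 38 = 112; x' = 861 − 2·74 = 713.
Buyers' price falls by P* − Pb = 104 − 74 = 30; sellers' price rises by Ps − P* = 112 − 104 = 8.

Buyers gain $30 per unit; sellers gain $8 per unit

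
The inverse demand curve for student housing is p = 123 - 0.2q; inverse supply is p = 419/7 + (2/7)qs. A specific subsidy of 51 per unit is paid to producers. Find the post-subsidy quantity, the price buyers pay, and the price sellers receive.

Pre-subsidy: 123 - 0.2q = 419/7 + (2/7)q gives q* = 130 and p* = 97.
With the subsidy, sellers receive ps = pb + 51 for each unit, where pb is the price buyers pay.
On the curves, pb = 123 - 0.2q and ps = 419/7 + (2/7)q; the wedge ps − pb = 51 gives 419/7 + (2/7)q − (123 - 0.2q) = 51, so q' = 235.
Then pb = 123 − 0.2·235 = 76 and ps = 419/7 + (2/7)·235 = 127.

q' = 235; buyers pay 76; sellers receive 127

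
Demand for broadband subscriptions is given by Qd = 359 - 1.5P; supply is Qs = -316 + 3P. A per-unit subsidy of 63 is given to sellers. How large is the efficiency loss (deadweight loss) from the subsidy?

Deadweight loss = 1984.5

Pre-subsidy: 359 - 1.5P = -316 + 3P gives P* = 150, Q* = 134.
With the subsidy, sellers receive Ps = Pb + 63 for each unit, where Pb is the price buyers pay.
Supply in terms of Pb becomes Qs = -316 + 3(Pb + 63) = -127 + 3Pb. Setting this equal to demand: 359 - 1.5Pb = -127 + 3Pb, so Pb = 108.
Sellers receive Ps = 108 + 63 = 171; Q' = 359 − 1.5·108 = 197.
The subsidy expands output by 197 − 134 = 63 past the efficient level; on those units the gap between marginal cost and willingness to pay runs from 0 up to 63.
DWL = ½ × 63 × 63 = 1984.5.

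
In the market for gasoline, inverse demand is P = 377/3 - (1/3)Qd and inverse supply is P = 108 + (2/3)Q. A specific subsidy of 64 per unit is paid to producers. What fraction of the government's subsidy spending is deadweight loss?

Pre-subsidy: 377/3 - (1/3)Q = 108 + (2/3)Q gives Q* = 53/3 and P* = 1078/9.
With the subsidy, sellers receive Ps = Pb + 64 for each unit, where Pb is the price buyers pay.
On the curves, Pb = 377/3 - (1/3)Q and Ps = 108 + (2/3)Q; the wedge Ps − Pb = 64 gives 108 + (2/3)Q − (377/3 - (1/3)Q) = 64, so Q' = 245/3.
Then Pb = 377/3 − (1/3)·(245/3) = 886/9 and Ps = 108 + (2/3)·(245/3) = 1462/9.
ΔCS = ½(53/3 + 245/3)(1078/9 − 886/9) = 9536/9; ΔPS = ½(53/3 + 245/3)(1462/9 − 1078/9) = 19072/9.
Government spending = 64 × 245/3 = 15680/3.
DWL = ½ × 64 × (245/3 − 53/3) = 2048; fraction = 2048 / (15680/3) = 96/245.

DWL / government spending = 96/245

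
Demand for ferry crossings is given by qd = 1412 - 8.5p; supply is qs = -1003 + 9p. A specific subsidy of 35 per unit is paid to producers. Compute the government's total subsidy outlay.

Government cost = 13720

Pre-subsidy: 1412 - 8.5p = -1003 + 9p gives p* = 138, q* = 239.
With the subsidy, sellers receive ps = pb + 35 for each unit, where pb is the price buyers pay.
Supply in terms of pb becomes qs = -1003 + 9(pb + 35) = -688 + 9pb. Setting this equal to demand: 1412 - 8.5pb = -688 + 9pb, so pb = 120.
Sellers receive ps = 120 + 35 = 155; q' = 1412 − 8.5·120 = 392.
Government outlay = subsidy × quantity = 35 × 392 = 13720.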